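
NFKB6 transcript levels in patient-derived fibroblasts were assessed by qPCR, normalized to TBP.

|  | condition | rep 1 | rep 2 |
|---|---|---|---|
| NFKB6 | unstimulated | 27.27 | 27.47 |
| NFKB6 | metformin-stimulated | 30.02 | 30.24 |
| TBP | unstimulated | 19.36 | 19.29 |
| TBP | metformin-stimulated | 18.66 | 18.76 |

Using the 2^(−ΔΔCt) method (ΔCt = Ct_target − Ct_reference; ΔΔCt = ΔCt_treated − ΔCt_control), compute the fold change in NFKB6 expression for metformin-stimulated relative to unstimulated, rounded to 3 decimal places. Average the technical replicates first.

0.096

Mean Ct: NFKB6 unstimulated 27.370; NFKB6 metformin-stimulated 30.130; TBP unstimulated 19.325; TBP metformin-stimulated 18.710
ΔCt(unstimulated) = 27.370 − 19.325 = 8.045
ΔCt(metformin-stimulated) = 30.130 − 18.710 = 11.420
ΔΔCt = 11.420 − 8.045 = 3.375
Fold change = 2^(−3.375) = 0.0964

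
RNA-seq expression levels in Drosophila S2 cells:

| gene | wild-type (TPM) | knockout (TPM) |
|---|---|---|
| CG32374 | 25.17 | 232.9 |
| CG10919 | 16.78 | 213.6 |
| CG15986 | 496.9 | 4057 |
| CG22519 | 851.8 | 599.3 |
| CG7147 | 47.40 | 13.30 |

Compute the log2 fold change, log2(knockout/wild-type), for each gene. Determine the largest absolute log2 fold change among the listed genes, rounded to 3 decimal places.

3.670

log2(232.9/25.17) = 3.210  (CG32374)
log2(213.6/16.78) = 3.670  (CG10919)
log2(4057/496.9) = 3.029  (CG15986)
log2(599.3/851.8) = -0.507  (CG22519)
log2(13.30/47.40) = -1.833  (CG7147)
The largest magnitude belongs to CG10919.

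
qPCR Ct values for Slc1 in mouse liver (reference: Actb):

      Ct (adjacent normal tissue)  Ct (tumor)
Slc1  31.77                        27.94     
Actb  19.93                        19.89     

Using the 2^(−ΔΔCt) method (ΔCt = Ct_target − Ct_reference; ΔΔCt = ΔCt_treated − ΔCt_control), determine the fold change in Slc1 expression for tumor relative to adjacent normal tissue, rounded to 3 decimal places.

13.833

ΔCt(adjacent normal tissue) = 31.770 − 19.930 = 11.840
ΔCt(tumor) = 27.940 − 19.890 = 8.050
ΔΔCt = 8.050 − 11.840 = -3.790
Fold change = 2^(−(-3.790)) = 2^3.790 = 13.8326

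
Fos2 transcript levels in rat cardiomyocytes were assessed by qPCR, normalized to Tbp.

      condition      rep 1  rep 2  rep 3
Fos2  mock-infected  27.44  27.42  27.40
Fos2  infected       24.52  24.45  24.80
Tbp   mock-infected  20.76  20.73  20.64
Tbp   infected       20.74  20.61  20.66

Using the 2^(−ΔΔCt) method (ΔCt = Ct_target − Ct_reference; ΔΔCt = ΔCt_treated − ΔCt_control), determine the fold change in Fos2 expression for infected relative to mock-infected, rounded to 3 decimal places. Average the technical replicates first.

6.916

Mean Ct: Fos2 mock-infected 27.420; Fos2 infected 24.590; Tbp mock-infected 20.710; Tbp infected 20.670
ΔCt(mock-infected) = 27.420 − 20.710 = 6.710
ΔCt(infected) = 24.590 − 20.670 = 3.920
ΔΔCt = 3.920 − 6.710 = -2.790
Fold change = 2^(−(-2.790)) = 2^2.790 = 6.9163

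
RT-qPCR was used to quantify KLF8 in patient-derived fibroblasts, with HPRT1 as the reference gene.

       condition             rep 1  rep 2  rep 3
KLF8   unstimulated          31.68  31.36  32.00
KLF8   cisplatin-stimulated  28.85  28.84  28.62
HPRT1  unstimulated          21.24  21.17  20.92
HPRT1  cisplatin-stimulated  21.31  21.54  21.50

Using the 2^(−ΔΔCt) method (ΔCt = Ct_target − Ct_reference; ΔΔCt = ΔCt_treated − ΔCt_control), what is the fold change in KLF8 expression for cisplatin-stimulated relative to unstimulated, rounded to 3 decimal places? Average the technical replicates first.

Mean Ct: KLF8 unstimulated 31.680; KLF8 cisplatin-stimulated 28.770; HPRT1 unstimulated 21.110; HPRT1 cisplatin-stimulated 21.450
ΔCt(unstimulated) = 31.680 − 21.110 = 10.570
ΔCt(cisplatin-stimulated) = 28.770 − 21.450 = 7.320
ΔΔCt = 7.320 − 10.570 = -3.250
Fold change = 2^(−(-3.250)) = 2^3.250 = 9.5137

9.514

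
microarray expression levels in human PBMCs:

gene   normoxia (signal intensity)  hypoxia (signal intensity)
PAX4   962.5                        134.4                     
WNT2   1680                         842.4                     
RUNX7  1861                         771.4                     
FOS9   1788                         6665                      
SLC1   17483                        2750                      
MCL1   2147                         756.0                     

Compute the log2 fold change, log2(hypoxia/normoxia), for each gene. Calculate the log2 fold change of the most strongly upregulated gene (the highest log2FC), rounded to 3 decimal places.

log2(134.4/962.5) = -2.840  (PAX4)
log2(842.4/1680) = -0.996  (WNT2)
log2(771.4/1861) = -1.271  (RUNX7)
log2(6665/1788) = 1.898  (FOS9)
log2(2750/17483) = -2.668  (SLC1)
log2(756.0/2147) = -1.506  (MCL1)
FOS9 is most strongly upregulated.

1.898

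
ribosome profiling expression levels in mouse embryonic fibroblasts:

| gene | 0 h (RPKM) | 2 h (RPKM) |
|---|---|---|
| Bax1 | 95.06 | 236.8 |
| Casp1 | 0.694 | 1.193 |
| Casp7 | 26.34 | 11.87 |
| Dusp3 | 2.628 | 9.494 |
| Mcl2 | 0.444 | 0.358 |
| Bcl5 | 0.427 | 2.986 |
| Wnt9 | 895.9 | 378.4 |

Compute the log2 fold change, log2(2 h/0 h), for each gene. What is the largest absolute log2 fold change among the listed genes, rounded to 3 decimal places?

2.806

log2(236.8/95.06) = 1.317  (Bax1)
log2(1.193/0.694) = 0.782  (Casp1)
log2(11.87/26.34) = -1.150  (Casp7)
log2(9.494/2.628) = 1.853  (Dusp3)
log2(0.358/0.444) = -0.311  (Mcl2)
log2(2.986/0.427) = 2.806  (Bcl5)
log2(378.4/895.9) = -1.243  (Wnt9)
The largest magnitude belongs to Bcl5.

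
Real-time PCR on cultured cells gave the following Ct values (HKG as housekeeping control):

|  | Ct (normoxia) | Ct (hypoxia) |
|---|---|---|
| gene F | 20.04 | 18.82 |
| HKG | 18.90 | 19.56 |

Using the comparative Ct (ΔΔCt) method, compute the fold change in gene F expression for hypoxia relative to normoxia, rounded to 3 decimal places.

3.681

ΔCt(normoxia) = 20.040 − 18.900 = 1.140
ΔCt(hypoxia) = 18.820 − 19.560 = -0.740
ΔΔCt = -0.740 − 1.140 = -1.880
Fold change = 2^(−(-1.880)) = 2^1.880 = 3.6808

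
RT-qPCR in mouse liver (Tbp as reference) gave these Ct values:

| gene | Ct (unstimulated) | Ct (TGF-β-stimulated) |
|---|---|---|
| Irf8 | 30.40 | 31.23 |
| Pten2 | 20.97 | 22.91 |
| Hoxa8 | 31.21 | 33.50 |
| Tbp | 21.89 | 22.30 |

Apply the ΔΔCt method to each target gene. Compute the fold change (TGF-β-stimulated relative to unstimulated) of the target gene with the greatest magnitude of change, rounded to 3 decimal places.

Irf8: ΔΔCt = (31.23−22.30) − (30.40−21.89) = 8.93 − 8.51 = 0.42; fold change = 2^-0.42 = 0.747
Pten2: ΔΔCt = (22.91−22.30) − (20.97−21.89) = 0.61 − (-0.92) = 1.53; fold change = 2^-1.53 = 0.346
Hoxa8: ΔΔCt = (33.50−22.30) − (31.21−21.89) = 11.20 − 9.32 = 1.88; fold change = 2^-1.88 = 0.272
Hoxa8 has the largest |ΔΔCt| = 1.88.

0.272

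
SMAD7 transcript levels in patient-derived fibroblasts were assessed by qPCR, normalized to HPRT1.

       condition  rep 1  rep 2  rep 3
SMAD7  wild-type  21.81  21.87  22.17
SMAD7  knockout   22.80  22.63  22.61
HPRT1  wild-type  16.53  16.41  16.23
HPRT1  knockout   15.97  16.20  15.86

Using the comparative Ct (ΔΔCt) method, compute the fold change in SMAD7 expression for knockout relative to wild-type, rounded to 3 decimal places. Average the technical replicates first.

Mean Ct: SMAD7 wild-type 21.950; SMAD7 knockout 22.680; HPRT1 wild-type 16.390; HPRT1 knockout 16.010
ΔCt(wild-type) = 21.950 − 16.390 = 5.560
ΔCt(knockout) = 22.680 − 16.010 = 6.670
ΔΔCt = 6.670 − 5.560 = 1.110
Fold change = 2^(−1.110) = 0.4633

0.463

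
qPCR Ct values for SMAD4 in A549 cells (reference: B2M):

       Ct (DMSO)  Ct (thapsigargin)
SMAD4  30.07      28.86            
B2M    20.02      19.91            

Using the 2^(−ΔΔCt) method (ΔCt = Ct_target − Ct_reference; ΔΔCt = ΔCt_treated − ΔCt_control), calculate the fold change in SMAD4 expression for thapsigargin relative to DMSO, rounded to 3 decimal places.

ΔCt(DMSO) = 30.070 − 20.020 = 10.050
ΔCt(thapsigargin) = 28.860 − 19.910 = 8.950
ΔΔCt = 8.950 − 10.050 = -1.100
Fold change = 2^(−(-1.100)) = 2^1.100 = 2.1435

2.144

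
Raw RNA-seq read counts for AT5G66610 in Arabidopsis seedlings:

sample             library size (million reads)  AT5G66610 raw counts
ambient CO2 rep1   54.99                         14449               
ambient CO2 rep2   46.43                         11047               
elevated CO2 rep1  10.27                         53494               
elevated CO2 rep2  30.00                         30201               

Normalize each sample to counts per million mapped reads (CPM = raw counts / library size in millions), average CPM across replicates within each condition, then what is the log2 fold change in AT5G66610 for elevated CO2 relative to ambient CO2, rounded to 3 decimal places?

3.634

CPM(ambient CO2 rep1) = 14449 / 54.99 = 262.7569
CPM(ambient CO2 rep2) = 11047 / 46.43 = 237.9281
CPM(elevated CO2 rep1) = 53494 / 10.27 = 5208.7634
CPM(elevated CO2 rep2) = 30201 / 30.00 = 1006.7000
mean CPM(ambient CO2) = 250.3425; mean CPM(elevated CO2) = 3107.7317
Fold change = 3107.7317 / 250.3425 = 12.41392
log2(12.41392) = 3.6339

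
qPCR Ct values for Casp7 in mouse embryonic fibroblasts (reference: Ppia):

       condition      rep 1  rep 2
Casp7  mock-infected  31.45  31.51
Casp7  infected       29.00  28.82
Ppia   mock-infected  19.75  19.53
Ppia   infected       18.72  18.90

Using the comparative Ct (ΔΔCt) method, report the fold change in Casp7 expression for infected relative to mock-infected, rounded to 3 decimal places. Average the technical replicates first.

3.340

Mean Ct: Casp7 mock-infected 31.480; Casp7 infected 28.910; Ppia mock-infected 19.640; Ppia infected 18.810
ΔCt(mock-infected) = 31.480 − 19.640 = 11.840
ΔCt(infected) = 28.910 − 18.810 = 10.100
ΔΔCt = 10.100 − 11.840 = -1.740
Fold change = 2^(−(-1.740)) = 2^1.740 = 3.3404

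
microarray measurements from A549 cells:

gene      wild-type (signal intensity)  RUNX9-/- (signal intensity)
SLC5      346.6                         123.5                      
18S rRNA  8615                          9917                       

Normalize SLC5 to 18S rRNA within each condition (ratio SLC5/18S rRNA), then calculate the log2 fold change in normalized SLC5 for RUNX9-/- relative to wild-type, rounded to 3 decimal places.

SLC5/18S rRNA (wild-type) = 346.6 / 8615 = 0.040232
SLC5/18S rRNA (RUNX9-/-) = 123.5 / 9917 = 0.012453
Fold change = 0.012453 / 0.040232 = 0.3095
log2(0.3095) = -1.6918

-1.692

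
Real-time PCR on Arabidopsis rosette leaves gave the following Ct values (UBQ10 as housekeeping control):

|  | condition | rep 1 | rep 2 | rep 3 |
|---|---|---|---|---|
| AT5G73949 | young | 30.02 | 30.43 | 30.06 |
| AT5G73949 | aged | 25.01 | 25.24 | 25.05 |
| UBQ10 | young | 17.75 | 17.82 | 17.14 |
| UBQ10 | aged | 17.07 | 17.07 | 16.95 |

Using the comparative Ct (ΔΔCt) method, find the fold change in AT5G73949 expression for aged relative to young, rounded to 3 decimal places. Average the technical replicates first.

Mean Ct: AT5G73949 young 30.170; AT5G73949 aged 25.100; UBQ10 young 17.570; UBQ10 aged 17.030
ΔCt(young) = 30.170 − 17.570 = 12.600
ΔCt(aged) = 25.100 − 17.030 = 8.070
ΔΔCt = 8.070 − 12.600 = -4.530
Fold change = 2^(−(-4.530)) = 2^4.530 = 23.1029

23.103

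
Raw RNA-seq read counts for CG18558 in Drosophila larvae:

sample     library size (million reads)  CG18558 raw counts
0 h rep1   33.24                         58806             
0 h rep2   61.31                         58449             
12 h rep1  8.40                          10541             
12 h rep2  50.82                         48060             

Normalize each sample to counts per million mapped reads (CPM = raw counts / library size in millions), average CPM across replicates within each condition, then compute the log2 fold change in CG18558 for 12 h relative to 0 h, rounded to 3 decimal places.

CPM(0 h rep1) = 58806 / 33.24 = 1769.1336
CPM(0 h rep2) = 58449 / 61.31 = 953.3355
CPM(12 h rep1) = 10541 / 8.40 = 1254.8810
CPM(12 h rep2) = 48060 / 50.82 = 945.6907
mean CPM(0 h) = 1361.2345; mean CPM(12 h) = 1100.2858
Fold change = 1100.2858 / 1361.2345 = 0.80830
log2(0.80830) = -0.3070

-0.307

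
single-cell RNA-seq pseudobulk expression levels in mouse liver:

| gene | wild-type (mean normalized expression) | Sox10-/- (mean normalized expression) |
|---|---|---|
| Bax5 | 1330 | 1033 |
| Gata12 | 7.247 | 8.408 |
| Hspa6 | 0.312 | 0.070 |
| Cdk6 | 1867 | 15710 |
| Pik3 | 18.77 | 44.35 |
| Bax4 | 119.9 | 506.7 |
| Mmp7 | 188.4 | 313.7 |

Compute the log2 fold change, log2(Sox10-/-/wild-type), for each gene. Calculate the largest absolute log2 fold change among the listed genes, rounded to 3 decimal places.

log2(1033/1330) = -0.365  (Bax5)
log2(8.408/7.247) = 0.214  (Gata12)
log2(0.070/0.312) = -2.156  (Hspa6)
log2(15710/1867) = 3.073  (Cdk6)
log2(44.35/18.77) = 1.241  (Pik3)
log2(506.7/119.9) = 2.079  (Bax4)
log2(313.7/188.4) = 0.736  (Mmp7)
The largest magnitude belongs to Cdk6.

3.073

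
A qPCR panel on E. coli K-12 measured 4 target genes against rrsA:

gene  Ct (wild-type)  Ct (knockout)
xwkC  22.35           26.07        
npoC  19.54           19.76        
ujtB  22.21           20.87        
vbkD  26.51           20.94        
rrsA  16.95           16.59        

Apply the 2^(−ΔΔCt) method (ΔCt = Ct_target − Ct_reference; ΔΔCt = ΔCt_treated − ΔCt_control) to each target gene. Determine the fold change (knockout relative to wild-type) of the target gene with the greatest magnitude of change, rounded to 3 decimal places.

37.014

xwkC: ΔΔCt = (26.07−16.59) − (22.35−16.95) = 9.48 − 5.40 = 4.08; fold change = 2^-4.08 = 0.059
npoC: ΔΔCt = (19.76−16.59) − (19.54−16.95) = 3.17 − 2.59 = 0.58; fold change = 2^-0.58 = 0.669
ujtB: ΔΔCt = (20.87−16.59) − (22.21−16.95) = 4.28 − 5.26 = -0.98; fold change = 2^0.98 = 1.972
vbkD: ΔΔCt = (20.94−16.59) − (26.51−16.95) = 4.35 − 9.56 = -5.21; fold change = 2^5.21 = 37.014
vbkD has the largest |ΔΔCt| = 5.21.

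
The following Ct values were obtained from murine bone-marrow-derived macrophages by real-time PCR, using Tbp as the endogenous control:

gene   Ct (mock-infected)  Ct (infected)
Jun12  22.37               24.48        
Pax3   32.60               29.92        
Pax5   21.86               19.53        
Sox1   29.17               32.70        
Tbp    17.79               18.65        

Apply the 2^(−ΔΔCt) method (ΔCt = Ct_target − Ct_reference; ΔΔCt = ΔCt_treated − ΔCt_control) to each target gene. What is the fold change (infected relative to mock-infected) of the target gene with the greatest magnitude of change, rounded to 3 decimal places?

11.632

Jun12: ΔΔCt = (24.48−18.65) − (22.37−17.79) = 5.83 − 4.58 = 1.25; fold change = 2^-1.25 = 0.420
Pax3: ΔΔCt = (29.92−18.65) − (32.60−17.79) = 11.27 − 14.81 = -3.54; fold change = 2^3.54 = 11.632
Pax5: ΔΔCt = (19.53−18.65) − (21.86−17.79) = 0.88 − 4.07 = -3.19; fold change = 2^3.19 = 9.126
Sox1: ΔΔCt = (32.70−18.65) − (29.17−17.79) = 14.05 − 11.38 = 2.67; fold change = 2^-2.67 = 0.157
Pax3 has the largest |ΔΔCt| = 3.54.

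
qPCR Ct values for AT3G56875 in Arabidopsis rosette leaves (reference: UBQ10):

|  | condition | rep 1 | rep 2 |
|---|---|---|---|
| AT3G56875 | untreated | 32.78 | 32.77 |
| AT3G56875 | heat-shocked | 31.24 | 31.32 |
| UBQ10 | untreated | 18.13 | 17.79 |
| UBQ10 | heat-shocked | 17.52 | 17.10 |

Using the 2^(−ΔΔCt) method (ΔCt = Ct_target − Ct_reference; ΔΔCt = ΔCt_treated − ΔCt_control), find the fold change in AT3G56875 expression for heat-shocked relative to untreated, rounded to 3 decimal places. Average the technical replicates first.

1.796

Mean Ct: AT3G56875 untreated 32.775; AT3G56875 heat-shocked 31.280; UBQ10 untreated 17.960; UBQ10 heat-shocked 17.310
ΔCt(untreated) = 32.775 − 17.960 = 14.815
ΔCt(heat-shocked) = 31.280 − 17.310 = 13.970
ΔΔCt = 13.970 − 14.815 = -0.845
Fold change = 2^(−(-0.845)) = 2^0.845 = 1.7963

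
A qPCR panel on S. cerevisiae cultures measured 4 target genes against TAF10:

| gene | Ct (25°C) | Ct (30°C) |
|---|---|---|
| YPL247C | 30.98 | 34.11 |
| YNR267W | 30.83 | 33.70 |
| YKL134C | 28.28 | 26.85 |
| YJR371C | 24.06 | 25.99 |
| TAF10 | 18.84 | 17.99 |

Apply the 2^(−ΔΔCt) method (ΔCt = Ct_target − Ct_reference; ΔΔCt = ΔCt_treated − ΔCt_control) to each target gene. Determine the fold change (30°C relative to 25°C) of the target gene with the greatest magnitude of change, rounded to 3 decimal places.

YPL247C: ΔΔCt = (34.11−17.99) − (30.98−18.84) = 16.12 − 12.14 = 3.98; fold change = 2^-3.98 = 0.063
YNR267W: ΔΔCt = (33.70−17.99) − (30.83−18.84) = 15.71 − 11.99 = 3.72; fold change = 2^-3.72 = 0.076
YKL134C: ΔΔCt = (26.85−17.99) − (28.28−18.84) = 8.86 − 9.44 = -0.58; fold change = 2^0.58 = 1.495
YJR371C: ΔΔCt = (25.99−17.99) − (24.06−18.84) = 8.00 − 5.22 = 2.78; fold change = 2^-2.78 = 0.146
YPL247C has the largest |ΔΔCt| = 3.98.

0.063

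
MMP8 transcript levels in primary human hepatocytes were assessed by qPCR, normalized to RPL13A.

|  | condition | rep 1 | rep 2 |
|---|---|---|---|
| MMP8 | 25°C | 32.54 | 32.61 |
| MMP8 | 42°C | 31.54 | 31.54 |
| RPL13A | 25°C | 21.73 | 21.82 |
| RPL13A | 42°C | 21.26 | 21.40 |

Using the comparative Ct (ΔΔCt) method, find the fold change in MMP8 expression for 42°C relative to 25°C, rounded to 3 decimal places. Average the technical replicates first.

1.505

Mean Ct: MMP8 25°C 32.575; MMP8 42°C 31.540; RPL13A 25°C 21.775; RPL13A 42°C 21.330
ΔCt(25°C) = 32.575 − 21.775 = 10.800
ΔCt(42°C) = 31.540 − 21.330 = 10.210
ΔΔCt = 10.210 − 10.800 = -0.590
Fold change = 2^(−(-0.590)) = 2^0.590 = 1.5052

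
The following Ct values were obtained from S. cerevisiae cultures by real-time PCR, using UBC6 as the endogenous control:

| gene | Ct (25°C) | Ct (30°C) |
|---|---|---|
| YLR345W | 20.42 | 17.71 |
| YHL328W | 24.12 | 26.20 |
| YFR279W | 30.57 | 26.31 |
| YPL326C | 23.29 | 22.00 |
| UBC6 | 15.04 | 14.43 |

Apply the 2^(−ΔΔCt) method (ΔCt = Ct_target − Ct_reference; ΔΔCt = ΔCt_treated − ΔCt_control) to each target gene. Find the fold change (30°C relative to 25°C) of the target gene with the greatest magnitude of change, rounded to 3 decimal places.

12.553

YLR345W: ΔΔCt = (17.71−14.43) − (20.42−15.04) = 3.28 − 5.38 = -2.10; fold change = 2^2.10 = 4.287
YHL328W: ΔΔCt = (26.20−14.43) − (24.12−15.04) = 11.77 − 9.08 = 2.69; fold change = 2^-2.69 = 0.155
YFR279W: ΔΔCt = (26.31−14.43) − (30.57−15.04) = 11.88 − 15.53 = -3.65; fold change = 2^3.65 = 12.553
YPL326C: ΔΔCt = (22.00−14.43) − (23.29−15.04) = 7.57 − 8.25 = -0.68; fold change = 2^0.68 = 1.602
YFR279W has the largest |ΔΔCt| = 3.65.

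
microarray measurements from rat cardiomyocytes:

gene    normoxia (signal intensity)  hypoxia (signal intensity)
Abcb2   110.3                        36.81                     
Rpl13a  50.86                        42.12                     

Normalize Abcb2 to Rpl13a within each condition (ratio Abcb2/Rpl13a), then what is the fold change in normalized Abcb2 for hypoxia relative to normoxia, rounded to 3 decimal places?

Abcb2/Rpl13a (normoxia) = 110.3 / 50.86 = 2.1687
Abcb2/Rpl13a (hypoxia) = 36.81 / 42.12 = 0.87393
Fold change = 0.87393 / 2.1687 = 0.4030

0.403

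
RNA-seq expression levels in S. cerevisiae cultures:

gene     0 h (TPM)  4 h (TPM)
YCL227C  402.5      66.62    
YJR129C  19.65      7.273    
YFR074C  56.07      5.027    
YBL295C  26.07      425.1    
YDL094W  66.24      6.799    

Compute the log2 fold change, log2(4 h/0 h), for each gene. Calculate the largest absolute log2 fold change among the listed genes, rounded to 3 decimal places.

4.027

log2(66.62/402.5) = -2.595  (YCL227C)
log2(7.273/19.65) = -1.434  (YJR129C)
log2(5.027/56.07) = -3.479  (YFR074C)
log2(425.1/26.07) = 4.027  (YBL295C)
log2(6.799/66.24) = -3.284  (YDL094W)
The largest magnitude belongs to YBL295C.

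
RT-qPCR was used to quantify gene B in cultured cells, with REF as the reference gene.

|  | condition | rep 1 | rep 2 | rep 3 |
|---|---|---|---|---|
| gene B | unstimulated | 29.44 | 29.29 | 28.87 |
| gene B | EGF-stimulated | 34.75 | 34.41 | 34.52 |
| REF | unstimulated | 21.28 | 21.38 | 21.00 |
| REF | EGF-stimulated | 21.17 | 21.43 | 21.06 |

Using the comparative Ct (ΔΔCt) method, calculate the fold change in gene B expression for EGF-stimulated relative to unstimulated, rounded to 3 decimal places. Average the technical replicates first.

0.024

Mean Ct: gene B unstimulated 29.200; gene B EGF-stimulated 34.560; REF unstimulated 21.220; REF EGF-stimulated 21.220
ΔCt(unstimulated) = 29.200 − 21.220 = 7.980
ΔCt(EGF-stimulated) = 34.560 − 21.220 = 13.340
ΔΔCt = 13.340 − 7.980 = 5.360
Fold change = 2^(−5.360) = 0.0243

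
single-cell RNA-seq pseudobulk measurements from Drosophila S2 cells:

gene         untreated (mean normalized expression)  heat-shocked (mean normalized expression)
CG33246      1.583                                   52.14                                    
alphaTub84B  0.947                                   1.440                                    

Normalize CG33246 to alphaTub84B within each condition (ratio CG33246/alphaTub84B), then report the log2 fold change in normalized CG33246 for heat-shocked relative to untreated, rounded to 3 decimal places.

4.437

CG33246/alphaTub84B (untreated) = 1.583 / 0.947 = 1.6716
CG33246/alphaTub84B (heat-shocked) = 52.14 / 1.440 = 36.208
Fold change = 36.208 / 1.6716 = 21.6610
log2(21.6610) = 4.4370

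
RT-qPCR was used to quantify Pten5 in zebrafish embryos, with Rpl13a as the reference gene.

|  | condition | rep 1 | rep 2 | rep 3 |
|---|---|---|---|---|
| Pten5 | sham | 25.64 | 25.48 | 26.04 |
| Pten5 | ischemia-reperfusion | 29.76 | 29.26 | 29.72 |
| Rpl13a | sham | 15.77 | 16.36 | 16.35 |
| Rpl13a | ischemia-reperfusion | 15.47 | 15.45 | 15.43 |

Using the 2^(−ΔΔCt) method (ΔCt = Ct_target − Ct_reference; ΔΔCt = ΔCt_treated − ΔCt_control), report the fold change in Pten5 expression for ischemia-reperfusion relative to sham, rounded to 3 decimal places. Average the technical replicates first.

Mean Ct: Pten5 sham 25.720; Pten5 ischemia-reperfusion 29.580; Rpl13a sham 16.160; Rpl13a ischemia-reperfusion 15.450
ΔCt(sham) = 25.720 − 16.160 = 9.560
ΔCt(ischemia-reperfusion) = 29.580 − 15.450 = 14.130
ΔΔCt = 14.130 − 9.560 = 4.570
Fold change = 2^(−4.570) = 0.0421

0.042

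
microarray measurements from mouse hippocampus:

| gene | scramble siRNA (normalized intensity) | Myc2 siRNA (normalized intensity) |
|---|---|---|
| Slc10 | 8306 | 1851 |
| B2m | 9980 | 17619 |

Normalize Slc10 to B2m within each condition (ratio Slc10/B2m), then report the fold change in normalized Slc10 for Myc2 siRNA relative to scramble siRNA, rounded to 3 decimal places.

Slc10/B2m (scramble siRNA) = 8306 / 9980 = 0.83226
Slc10/B2m (Myc2 siRNA) = 1851 / 17619 = 0.10506
Fold change = 0.10506 / 0.83226 = 0.1262

0.126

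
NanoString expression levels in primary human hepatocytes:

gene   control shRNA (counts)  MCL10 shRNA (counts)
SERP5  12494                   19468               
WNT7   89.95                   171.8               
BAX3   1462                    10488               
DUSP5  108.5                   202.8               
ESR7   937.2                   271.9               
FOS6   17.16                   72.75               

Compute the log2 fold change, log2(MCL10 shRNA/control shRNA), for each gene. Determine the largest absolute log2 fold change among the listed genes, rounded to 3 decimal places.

log2(19468/12494) = 0.640  (SERP5)
log2(171.8/89.95) = 0.934  (WNT7)
log2(10488/1462) = 2.843  (BAX3)
log2(202.8/108.5) = 0.902  (DUSP5)
log2(271.9/937.2) = -1.785  (ESR7)
log2(72.75/17.16) = 2.084  (FOS6)
The largest magnitude belongs to BAX3.

2.843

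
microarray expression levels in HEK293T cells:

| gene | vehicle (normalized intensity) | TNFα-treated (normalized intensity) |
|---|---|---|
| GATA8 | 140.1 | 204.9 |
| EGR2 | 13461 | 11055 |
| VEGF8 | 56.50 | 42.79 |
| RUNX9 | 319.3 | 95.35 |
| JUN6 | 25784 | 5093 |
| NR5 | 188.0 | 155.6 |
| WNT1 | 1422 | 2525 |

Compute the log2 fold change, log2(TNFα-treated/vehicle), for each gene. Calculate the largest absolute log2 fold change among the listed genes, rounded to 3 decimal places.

log2(204.9/140.1) = 0.548  (GATA8)
log2(11055/13461) = -0.284  (EGR2)
log2(42.79/56.50) = -0.401  (VEGF8)
log2(95.35/319.3) = -1.744  (RUNX9)
log2(5093/25784) = -2.340  (JUN6)
log2(155.6/188.0) = -0.273  (NR5)
log2(2525/1422) = 0.828  (WNT1)
The largest magnitude belongs to JUN6.

2.340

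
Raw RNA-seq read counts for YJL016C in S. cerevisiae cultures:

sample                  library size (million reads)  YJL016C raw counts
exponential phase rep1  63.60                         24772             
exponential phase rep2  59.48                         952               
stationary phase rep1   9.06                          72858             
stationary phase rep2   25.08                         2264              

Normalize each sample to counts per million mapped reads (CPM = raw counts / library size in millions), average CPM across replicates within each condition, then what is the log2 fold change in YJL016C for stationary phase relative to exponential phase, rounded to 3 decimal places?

CPM(exponential phase rep1) = 24772 / 63.60 = 389.4969
CPM(exponential phase rep2) = 952 / 59.48 = 16.0054
CPM(stationary phase rep1) = 72858 / 9.06 = 8041.7219
CPM(stationary phase rep2) = 2264 / 25.08 = 90.2711
mean CPM(exponential phase) = 202.7511; mean CPM(stationary phase) = 4065.9965
Fold change = 4065.9965 / 202.7511 = 20.05413
log2(20.05413) = 4.3258

4.326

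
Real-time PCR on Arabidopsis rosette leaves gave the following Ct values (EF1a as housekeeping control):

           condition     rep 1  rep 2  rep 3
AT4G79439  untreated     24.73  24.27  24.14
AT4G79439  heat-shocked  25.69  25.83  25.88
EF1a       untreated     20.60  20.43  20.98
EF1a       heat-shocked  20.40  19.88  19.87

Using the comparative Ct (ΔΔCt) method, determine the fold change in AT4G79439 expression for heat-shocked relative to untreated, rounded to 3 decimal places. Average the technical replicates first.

0.243

Mean Ct: AT4G79439 untreated 24.380; AT4G79439 heat-shocked 25.800; EF1a untreated 20.670; EF1a heat-shocked 20.050
ΔCt(untreated) = 24.380 − 20.670 = 3.710
ΔCt(heat-shocked) = 25.800 − 20.050 = 5.750
ΔΔCt = 5.750 − 3.710 = 2.040
Fold change = 2^(−2.040) = 0.2432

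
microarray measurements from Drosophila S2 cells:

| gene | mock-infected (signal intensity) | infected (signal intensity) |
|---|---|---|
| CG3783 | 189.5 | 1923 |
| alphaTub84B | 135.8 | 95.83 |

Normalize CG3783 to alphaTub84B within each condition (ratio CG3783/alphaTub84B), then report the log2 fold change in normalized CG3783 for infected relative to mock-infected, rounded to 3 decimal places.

3.846

CG3783/alphaTub84B (mock-infected) = 189.5 / 135.8 = 1.3954
CG3783/alphaTub84B (infected) = 1923 / 95.83 = 20.067
Fold change = 20.067 / 1.3954 = 14.3803
log2(14.3803) = 3.8460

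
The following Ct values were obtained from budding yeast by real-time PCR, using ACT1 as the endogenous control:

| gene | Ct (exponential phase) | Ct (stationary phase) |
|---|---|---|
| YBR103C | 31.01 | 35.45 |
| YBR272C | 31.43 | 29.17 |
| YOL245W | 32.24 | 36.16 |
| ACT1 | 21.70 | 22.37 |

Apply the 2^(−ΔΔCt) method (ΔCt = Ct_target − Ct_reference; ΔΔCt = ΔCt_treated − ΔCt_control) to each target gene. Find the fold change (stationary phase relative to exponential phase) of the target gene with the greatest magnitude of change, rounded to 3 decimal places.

YBR103C: ΔΔCt = (35.45−22.37) − (31.01−21.70) = 13.08 − 9.31 = 3.77; fold change = 2^-3.77 = 0.073
YBR272C: ΔΔCt = (29.17−22.37) − (31.43−21.70) = 6.80 − 9.73 = -2.93; fold change = 2^2.93 = 7.621
YOL245W: ΔΔCt = (36.16−22.37) − (32.24−21.70) = 13.79 − 10.54 = 3.25; fold change = 2^-3.25 = 0.105
YBR103C has the largest |ΔΔCt| = 3.77.

0.073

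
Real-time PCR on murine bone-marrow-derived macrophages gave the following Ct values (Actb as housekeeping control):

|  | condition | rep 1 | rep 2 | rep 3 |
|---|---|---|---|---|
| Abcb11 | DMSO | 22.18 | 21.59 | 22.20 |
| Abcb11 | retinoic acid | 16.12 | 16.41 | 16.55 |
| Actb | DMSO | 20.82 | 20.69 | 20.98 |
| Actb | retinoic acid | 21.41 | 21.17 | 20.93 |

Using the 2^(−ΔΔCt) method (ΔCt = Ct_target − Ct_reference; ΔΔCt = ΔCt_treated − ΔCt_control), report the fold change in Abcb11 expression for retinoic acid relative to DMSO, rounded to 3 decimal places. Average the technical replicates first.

62.683

Mean Ct: Abcb11 DMSO 21.990; Abcb11 retinoic acid 16.360; Actb DMSO 20.830; Actb retinoic acid 21.170
ΔCt(DMSO) = 21.990 − 20.830 = 1.160
ΔCt(retinoic acid) = 16.360 − 21.170 = -4.810
ΔΔCt = -4.810 − 1.160 = -5.970
Fold change = 2^(−(-5.970)) = 2^5.970 = 62.6829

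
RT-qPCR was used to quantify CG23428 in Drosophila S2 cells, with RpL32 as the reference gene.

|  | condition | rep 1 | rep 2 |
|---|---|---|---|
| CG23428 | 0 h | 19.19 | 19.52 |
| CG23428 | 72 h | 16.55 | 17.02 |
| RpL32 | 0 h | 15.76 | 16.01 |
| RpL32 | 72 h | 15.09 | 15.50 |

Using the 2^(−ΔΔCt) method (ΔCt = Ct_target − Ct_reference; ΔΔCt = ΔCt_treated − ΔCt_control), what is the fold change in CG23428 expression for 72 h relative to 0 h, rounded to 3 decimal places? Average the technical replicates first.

3.945

Mean Ct: CG23428 0 h 19.355; CG23428 72 h 16.785; RpL32 0 h 15.885; RpL32 72 h 15.295
ΔCt(0 h) = 19.355 − 15.885 = 3.470
ΔCt(72 h) = 16.785 − 15.295 = 1.490
ΔΔCt = 1.490 − 3.470 = -1.980
Fold change = 2^(−(-1.980)) = 2^1.980 = 3.9449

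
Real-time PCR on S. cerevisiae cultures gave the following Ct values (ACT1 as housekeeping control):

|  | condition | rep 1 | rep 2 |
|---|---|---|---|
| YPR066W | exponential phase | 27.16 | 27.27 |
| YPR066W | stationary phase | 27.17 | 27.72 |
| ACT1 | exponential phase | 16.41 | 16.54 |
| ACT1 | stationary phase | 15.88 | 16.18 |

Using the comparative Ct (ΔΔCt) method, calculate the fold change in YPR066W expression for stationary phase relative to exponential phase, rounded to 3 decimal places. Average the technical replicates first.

0.626

Mean Ct: YPR066W exponential phase 27.215; YPR066W stationary phase 27.445; ACT1 exponential phase 16.475; ACT1 stationary phase 16.030
ΔCt(exponential phase) = 27.215 − 16.475 = 10.740
ΔCt(stationary phase) = 27.445 − 16.030 = 11.415
ΔΔCt = 11.415 − 10.740 = 0.675
Fold change = 2^(−0.675) = 0.6263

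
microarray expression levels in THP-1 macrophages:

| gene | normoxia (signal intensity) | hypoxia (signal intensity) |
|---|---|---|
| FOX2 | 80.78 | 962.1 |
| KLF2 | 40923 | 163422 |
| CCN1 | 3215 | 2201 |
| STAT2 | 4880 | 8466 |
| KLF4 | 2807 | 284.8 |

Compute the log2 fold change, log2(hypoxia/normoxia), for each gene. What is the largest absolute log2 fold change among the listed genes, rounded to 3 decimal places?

log2(962.1/80.78) = 3.574  (FOX2)
log2(163422/40923) = 1.998  (KLF2)
log2(2201/3215) = -0.547  (CCN1)
log2(8466/4880) = 0.795  (STAT2)
log2(284.8/2807) = -3.301  (KLF4)
The largest magnitude belongs to FOX2.

3.574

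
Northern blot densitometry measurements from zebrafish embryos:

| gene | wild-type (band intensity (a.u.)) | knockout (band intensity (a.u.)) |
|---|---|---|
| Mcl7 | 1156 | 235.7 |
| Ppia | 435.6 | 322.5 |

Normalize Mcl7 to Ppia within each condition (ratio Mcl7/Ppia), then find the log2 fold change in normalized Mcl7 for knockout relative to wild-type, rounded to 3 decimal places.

Mcl7/Ppia (wild-type) = 1156 / 435.6 = 2.6538
Mcl7/Ppia (knockout) = 235.7 / 322.5 = 0.73085
Fold change = 0.73085 / 2.6538 = 0.2754
log2(0.2754) = -1.8604

-1.860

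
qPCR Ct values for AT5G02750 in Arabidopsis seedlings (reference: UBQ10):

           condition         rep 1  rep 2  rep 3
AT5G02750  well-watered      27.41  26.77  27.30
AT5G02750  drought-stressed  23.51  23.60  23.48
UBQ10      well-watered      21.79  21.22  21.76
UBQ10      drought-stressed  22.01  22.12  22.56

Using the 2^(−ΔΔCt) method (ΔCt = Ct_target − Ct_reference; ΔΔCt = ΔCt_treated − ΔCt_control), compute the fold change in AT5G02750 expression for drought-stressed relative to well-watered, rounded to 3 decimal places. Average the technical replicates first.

Mean Ct: AT5G02750 well-watered 27.160; AT5G02750 drought-stressed 23.530; UBQ10 well-watered 21.590; UBQ10 drought-stressed 22.230
ΔCt(well-watered) = 27.160 − 21.590 = 5.570
ΔCt(drought-stressed) = 23.530 − 22.230 = 1.300
ΔΔCt = 1.300 − 5.570 = -4.270
Fold change = 2^(−(-4.270)) = 2^4.270 = 19.2929

19.293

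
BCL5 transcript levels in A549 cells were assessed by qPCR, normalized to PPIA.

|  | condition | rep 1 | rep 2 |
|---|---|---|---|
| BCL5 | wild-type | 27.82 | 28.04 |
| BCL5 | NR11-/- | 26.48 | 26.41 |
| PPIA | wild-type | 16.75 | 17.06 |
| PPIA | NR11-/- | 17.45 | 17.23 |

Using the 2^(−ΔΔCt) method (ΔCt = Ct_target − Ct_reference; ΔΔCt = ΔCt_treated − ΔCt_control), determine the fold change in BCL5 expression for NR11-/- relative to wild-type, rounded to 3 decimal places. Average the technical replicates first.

Mean Ct: BCL5 wild-type 27.930; BCL5 NR11-/- 26.445; PPIA wild-type 16.905; PPIA NR11-/- 17.340
ΔCt(wild-type) = 27.930 − 16.905 = 11.025
ΔCt(NR11-/-) = 26.445 − 17.340 = 9.105
ΔΔCt = 9.105 − 11.025 = -1.920
Fold change = 2^(−(-1.920)) = 2^1.920 = 3.7842

3.784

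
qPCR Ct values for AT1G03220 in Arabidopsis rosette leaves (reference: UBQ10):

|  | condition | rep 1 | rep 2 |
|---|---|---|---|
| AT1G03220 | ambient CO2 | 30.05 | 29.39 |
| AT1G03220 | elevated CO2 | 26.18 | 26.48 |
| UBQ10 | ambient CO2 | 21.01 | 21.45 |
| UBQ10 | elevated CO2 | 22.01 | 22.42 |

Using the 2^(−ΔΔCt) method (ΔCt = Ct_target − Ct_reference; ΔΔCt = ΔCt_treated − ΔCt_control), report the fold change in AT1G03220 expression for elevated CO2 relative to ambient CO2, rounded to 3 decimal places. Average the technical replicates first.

20.749

Mean Ct: AT1G03220 ambient CO2 29.720; AT1G03220 elevated CO2 26.330; UBQ10 ambient CO2 21.230; UBQ10 elevated CO2 22.215
ΔCt(ambient CO2) = 29.720 − 21.230 = 8.490
ΔCt(elevated CO2) = 26.330 − 22.215 = 4.115
ΔΔCt = 4.115 − 8.490 = -4.375
Fold change = 2^(−(-4.375)) = 2^4.375 = 20.7494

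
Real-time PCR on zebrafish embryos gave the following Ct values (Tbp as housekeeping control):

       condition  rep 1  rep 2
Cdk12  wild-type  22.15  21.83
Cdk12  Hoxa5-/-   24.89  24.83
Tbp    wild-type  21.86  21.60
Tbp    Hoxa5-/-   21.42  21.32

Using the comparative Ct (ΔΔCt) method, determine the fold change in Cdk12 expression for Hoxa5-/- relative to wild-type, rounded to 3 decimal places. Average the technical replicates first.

0.107

Mean Ct: Cdk12 wild-type 21.990; Cdk12 Hoxa5-/- 24.860; Tbp wild-type 21.730; Tbp Hoxa5-/- 21.370
ΔCt(wild-type) = 21.990 − 21.730 = 0.260
ΔCt(Hoxa5-/-) = 24.860 − 21.370 = 3.490
ΔΔCt = 3.490 − 0.260 = 3.230
Fold change = 2^(−3.230) = 0.1066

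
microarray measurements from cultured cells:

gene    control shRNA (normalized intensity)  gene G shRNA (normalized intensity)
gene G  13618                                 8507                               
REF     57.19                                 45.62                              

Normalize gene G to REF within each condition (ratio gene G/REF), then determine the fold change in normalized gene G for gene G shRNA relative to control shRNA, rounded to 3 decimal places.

0.783

gene G/REF (control shRNA) = 13618 / 57.19 = 238.12
gene G/REF (gene G shRNA) = 8507 / 45.62 = 186.48
Fold change = 186.48 / 238.12 = 0.7831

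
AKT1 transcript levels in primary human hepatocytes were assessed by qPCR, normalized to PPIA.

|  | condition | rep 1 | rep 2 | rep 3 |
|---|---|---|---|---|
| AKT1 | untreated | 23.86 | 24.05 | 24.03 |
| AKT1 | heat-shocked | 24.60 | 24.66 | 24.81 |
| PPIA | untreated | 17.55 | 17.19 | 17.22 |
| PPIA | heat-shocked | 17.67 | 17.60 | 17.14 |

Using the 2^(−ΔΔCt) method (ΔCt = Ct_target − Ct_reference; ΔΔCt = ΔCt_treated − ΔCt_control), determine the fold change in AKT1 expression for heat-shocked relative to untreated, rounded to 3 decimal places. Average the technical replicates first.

Mean Ct: AKT1 untreated 23.980; AKT1 heat-shocked 24.690; PPIA untreated 17.320; PPIA heat-shocked 17.470
ΔCt(untreated) = 23.980 − 17.320 = 6.660
ΔCt(heat-shocked) = 24.690 − 17.470 = 7.220
ΔΔCt = 7.220 − 6.660 = 0.560
Fold change = 2^(−0.560) = 0.6783

0.678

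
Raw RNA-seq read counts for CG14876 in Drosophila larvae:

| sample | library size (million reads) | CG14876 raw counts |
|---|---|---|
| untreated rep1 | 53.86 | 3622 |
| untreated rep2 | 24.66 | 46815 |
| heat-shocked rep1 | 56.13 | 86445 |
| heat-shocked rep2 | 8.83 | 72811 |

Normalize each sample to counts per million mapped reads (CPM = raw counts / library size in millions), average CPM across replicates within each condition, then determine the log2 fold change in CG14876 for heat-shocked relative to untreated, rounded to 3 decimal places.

CPM(untreated rep1) = 3622 / 53.86 = 67.2484
CPM(untreated rep2) = 46815 / 24.66 = 1898.4185
CPM(heat-shocked rep1) = 86445 / 56.13 = 1540.0855
CPM(heat-shocked rep2) = 72811 / 8.83 = 8245.8664
mean CPM(untreated) = 982.8335; mean CPM(heat-shocked) = 4892.9759
Fold change = 4892.9759 / 982.8335 = 4.97844
log2(4.97844) = 2.3157

2.316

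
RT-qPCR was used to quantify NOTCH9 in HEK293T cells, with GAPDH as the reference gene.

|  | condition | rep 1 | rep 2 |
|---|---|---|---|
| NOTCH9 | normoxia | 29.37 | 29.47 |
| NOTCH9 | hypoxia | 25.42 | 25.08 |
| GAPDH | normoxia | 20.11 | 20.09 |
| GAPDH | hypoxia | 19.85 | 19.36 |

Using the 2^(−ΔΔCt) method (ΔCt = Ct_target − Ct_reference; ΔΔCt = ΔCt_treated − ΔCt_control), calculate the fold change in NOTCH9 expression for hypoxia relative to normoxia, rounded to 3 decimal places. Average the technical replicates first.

Mean Ct: NOTCH9 normoxia 29.420; NOTCH9 hypoxia 25.250; GAPDH normoxia 20.100; GAPDH hypoxia 19.605
ΔCt(normoxia) = 29.420 − 20.100 = 9.320
ΔCt(hypoxia) = 25.250 − 19.605 = 5.645
ΔΔCt = 5.645 − 9.320 = -3.675
Fold change = 2^(−(-3.675)) = 2^3.675 = 12.7728

12.773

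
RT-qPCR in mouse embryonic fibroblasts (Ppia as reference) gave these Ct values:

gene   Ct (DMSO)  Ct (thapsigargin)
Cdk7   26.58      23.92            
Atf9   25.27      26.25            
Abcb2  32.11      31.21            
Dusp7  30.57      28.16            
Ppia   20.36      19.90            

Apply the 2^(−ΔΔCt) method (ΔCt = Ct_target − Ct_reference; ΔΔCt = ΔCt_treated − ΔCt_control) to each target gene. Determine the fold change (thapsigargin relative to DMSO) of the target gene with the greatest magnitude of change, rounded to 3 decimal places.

Cdk7: ΔΔCt = (23.92−19.90) − (26.58−20.36) = 4.02 − 6.22 = -2.20; fold change = 2^2.20 = 4.595
Atf9: ΔΔCt = (26.25−19.90) − (25.27−20.36) = 6.35 − 4.91 = 1.44; fold change = 2^-1.44 = 0.369
Abcb2: ΔΔCt = (31.21−19.90) − (32.11−20.36) = 11.31 − 11.75 = -0.44; fold change = 2^0.44 = 1.357
Dusp7: ΔΔCt = (28.16−19.90) − (30.57−20.36) = 8.26 − 10.21 = -1.95; fold change = 2^1.95 = 3.864
Cdk7 has the largest |ΔΔCt| = 2.20.

4.595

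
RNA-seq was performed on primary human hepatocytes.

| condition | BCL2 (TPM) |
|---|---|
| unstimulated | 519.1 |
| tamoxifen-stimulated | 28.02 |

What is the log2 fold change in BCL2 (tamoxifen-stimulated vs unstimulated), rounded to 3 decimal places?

Fold change = 28.02 / 519.1 = 0.0540
log2(0.0540) = -4.2115

-4.211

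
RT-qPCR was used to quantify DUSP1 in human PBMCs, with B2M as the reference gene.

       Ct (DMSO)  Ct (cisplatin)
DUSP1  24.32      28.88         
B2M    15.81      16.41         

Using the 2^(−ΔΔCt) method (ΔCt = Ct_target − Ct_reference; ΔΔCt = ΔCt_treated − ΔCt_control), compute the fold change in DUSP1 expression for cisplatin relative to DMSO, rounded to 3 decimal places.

ΔCt(DMSO) = 24.320 − 15.810 = 8.510
ΔCt(cisplatin) = 28.880 − 16.410 = 12.470
ΔΔCt = 12.470 − 8.510 = 3.960
Fold change = 2^(−3.960) = 0.0643

0.064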